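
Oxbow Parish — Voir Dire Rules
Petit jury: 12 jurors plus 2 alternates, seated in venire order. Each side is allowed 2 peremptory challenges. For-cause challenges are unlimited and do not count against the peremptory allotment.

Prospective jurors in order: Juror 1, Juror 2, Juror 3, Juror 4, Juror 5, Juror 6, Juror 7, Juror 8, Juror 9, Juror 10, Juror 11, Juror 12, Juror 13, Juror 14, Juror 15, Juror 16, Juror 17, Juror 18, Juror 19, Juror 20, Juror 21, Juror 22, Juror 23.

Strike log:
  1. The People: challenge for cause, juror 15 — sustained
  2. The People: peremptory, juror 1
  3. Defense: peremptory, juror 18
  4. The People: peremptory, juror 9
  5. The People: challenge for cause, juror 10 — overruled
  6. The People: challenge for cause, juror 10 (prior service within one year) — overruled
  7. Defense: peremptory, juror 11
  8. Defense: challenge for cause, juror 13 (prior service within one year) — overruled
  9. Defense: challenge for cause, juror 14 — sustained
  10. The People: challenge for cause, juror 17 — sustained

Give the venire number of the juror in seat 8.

10

Removed: #1, #9, #11, #14, #15, #17, #18. (#10, #13 stay — for-cause denied.)
Seating in order: seats 1–12 → #2, #3, #4, #5, #6, #7, #8, #10, #12, #13, #16, #19; alternates → #20, #21.
So seat 8 is #10.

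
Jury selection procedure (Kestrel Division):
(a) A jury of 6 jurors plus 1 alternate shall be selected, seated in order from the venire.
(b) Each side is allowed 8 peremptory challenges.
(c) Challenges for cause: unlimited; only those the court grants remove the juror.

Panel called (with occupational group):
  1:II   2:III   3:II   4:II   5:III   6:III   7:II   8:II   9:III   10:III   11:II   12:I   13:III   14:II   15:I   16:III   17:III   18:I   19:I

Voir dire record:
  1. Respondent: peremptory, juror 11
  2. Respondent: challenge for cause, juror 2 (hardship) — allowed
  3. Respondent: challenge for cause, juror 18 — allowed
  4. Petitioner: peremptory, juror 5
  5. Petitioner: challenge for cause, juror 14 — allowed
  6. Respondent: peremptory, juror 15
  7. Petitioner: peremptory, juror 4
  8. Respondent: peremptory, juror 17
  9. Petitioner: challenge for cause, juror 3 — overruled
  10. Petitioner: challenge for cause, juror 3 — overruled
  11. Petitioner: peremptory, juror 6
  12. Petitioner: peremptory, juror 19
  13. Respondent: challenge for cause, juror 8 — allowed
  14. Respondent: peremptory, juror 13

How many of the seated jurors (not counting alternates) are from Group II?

3

Removed: #2, #4, #5, #6, #8, #11, #13, #14, #15, #17, #18, #19.
Seated jurors 1–6: #1, #3, #7, #9, #10, #12 (alternates #16 not counted).
Of those, in Group II: #1, #3, #7 → 3.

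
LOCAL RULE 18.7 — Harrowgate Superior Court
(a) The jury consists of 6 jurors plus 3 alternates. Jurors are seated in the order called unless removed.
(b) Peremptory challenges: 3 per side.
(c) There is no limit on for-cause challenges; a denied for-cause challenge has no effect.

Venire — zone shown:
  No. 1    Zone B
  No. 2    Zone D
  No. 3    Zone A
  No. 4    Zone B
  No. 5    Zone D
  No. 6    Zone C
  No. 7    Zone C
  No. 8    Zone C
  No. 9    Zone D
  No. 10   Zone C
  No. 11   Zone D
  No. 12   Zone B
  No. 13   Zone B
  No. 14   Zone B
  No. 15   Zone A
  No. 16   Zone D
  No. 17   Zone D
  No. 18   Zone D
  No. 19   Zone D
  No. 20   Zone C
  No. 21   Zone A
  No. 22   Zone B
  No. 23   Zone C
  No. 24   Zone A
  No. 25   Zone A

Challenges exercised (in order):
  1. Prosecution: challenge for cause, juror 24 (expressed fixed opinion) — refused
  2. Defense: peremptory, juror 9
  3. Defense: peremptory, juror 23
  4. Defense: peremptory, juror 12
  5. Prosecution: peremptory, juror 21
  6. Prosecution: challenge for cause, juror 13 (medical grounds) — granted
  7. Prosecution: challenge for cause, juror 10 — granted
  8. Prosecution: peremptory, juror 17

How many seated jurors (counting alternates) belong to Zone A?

1

Removed: #9, #10, #12, #13, #17, #21, #23.
Seated (9 incl. alternates): #1, #2, #3, #4, #5, #6, #7, #8, #11.
Of those, in Zone A: #3 → 1.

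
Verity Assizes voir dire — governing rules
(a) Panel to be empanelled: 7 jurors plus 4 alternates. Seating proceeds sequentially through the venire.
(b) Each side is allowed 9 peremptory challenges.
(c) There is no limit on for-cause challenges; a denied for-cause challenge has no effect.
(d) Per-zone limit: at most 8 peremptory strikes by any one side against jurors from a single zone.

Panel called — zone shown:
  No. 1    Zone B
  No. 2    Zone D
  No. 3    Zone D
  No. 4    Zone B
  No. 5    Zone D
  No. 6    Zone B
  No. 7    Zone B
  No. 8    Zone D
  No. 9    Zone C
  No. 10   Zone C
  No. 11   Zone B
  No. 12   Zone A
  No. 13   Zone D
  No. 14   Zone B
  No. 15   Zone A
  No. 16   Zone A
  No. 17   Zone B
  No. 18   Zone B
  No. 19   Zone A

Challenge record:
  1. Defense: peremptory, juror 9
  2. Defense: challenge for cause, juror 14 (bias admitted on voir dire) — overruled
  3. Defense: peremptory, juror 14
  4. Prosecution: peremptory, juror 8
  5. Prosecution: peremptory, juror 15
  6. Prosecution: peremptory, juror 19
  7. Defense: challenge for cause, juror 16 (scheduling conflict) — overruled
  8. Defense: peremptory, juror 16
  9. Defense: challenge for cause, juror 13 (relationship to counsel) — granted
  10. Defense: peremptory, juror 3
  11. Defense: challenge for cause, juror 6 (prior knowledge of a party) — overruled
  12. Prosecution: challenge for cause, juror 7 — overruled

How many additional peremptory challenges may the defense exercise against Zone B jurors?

5

Defense peremptories so far: #9, #14, #16, #3 — 4 of 9 used, 5 left overall.
Against Zone B: #14 — 1 used; per-zone cap 8 leaves 7.
Binding limit: min(5, 7) = 5.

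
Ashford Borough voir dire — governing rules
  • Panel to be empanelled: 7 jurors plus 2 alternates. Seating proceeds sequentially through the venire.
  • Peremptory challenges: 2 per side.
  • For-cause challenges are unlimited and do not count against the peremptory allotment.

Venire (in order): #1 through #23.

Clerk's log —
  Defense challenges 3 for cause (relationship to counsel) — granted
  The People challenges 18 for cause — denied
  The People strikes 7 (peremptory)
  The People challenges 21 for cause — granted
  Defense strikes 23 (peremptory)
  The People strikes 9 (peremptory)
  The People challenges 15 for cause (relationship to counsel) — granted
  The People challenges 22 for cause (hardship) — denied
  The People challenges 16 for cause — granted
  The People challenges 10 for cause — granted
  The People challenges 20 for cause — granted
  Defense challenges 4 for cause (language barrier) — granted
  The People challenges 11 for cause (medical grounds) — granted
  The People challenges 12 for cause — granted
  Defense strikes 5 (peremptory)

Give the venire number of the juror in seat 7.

17

Removed: #3, #4, #5, #7, #9, #10, #11, #12, #15, #16, #20, #21, #23. (#18, #22 stay — for-cause denied.)
Seating in order: seats 1–7 → #1, #2, #6, #8, #13, #14, #17; alternates → #18, #19.
So seat 7 is #17.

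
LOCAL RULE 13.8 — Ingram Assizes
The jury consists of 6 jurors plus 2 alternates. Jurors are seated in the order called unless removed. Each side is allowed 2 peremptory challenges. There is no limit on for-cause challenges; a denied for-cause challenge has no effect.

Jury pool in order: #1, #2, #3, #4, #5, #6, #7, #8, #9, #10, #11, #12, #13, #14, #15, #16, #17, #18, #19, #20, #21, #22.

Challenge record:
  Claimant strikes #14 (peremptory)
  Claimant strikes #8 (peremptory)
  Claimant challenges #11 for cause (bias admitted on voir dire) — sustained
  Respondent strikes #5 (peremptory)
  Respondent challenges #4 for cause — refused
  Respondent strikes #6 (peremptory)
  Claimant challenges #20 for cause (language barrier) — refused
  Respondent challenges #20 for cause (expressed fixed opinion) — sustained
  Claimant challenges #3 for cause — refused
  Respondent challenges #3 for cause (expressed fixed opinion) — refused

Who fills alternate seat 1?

Removed: #5, #6, #8, #11, #14, #20. (#3, #4 stay — for-cause denied.)
Seating in order: seats 1–6 → #1, #2, #3, #4, #7, #9; alternates → #10, #12.
So alternate 1 is #10.

10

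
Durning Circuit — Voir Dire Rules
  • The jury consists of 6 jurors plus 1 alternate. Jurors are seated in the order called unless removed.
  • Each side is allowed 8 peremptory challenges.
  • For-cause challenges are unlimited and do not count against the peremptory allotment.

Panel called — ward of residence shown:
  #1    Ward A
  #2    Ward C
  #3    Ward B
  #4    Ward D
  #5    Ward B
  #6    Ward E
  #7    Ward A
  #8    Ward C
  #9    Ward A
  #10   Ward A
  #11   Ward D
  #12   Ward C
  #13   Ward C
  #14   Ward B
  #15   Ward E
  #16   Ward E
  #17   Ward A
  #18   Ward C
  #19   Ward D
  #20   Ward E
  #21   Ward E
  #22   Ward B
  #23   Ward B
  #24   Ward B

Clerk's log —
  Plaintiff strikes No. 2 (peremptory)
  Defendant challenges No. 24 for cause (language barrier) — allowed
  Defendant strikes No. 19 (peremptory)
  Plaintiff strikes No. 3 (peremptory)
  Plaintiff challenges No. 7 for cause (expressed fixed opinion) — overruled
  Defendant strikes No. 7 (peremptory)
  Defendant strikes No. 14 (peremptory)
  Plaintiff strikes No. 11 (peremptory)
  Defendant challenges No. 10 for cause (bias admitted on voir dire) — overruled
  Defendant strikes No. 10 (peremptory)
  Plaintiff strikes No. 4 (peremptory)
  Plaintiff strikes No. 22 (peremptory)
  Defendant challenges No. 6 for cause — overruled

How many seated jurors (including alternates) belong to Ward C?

3

Removed: #2, #3, #4, #7, #10, #11, #14, #19, #22, #24.
Seated (7 incl. alternates): #1, #5, #6, #8, #9, #12, #13.
Of those, in Ward C: #8, #12, #13 → 3.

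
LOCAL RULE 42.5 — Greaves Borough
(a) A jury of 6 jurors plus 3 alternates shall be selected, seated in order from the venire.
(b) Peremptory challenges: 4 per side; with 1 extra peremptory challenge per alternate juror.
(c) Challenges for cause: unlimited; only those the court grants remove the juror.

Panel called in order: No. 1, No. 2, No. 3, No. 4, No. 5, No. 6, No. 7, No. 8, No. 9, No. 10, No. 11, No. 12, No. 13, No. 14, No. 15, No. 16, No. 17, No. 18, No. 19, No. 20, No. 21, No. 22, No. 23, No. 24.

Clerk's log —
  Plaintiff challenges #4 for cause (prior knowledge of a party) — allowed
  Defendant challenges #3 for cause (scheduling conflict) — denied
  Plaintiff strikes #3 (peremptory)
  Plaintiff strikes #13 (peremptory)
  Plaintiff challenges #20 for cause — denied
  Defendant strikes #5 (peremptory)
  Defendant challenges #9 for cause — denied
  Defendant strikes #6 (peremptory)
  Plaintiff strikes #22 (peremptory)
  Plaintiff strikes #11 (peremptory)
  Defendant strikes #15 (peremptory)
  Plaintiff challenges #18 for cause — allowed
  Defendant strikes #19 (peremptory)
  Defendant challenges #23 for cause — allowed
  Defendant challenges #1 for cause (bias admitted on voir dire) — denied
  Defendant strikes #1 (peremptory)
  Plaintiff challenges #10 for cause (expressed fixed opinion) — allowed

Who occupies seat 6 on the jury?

14

Removed: #1, #3, #4, #5, #6, #10, #11, #13, #15, #18, #19, #22, #23. (#9, #20 stay — for-cause denied.)
Seating in order: seats 1–6 → #2, #7, #8, #9, #12, #14; alternates → #16, #17, #20.
So seat 6 is #14.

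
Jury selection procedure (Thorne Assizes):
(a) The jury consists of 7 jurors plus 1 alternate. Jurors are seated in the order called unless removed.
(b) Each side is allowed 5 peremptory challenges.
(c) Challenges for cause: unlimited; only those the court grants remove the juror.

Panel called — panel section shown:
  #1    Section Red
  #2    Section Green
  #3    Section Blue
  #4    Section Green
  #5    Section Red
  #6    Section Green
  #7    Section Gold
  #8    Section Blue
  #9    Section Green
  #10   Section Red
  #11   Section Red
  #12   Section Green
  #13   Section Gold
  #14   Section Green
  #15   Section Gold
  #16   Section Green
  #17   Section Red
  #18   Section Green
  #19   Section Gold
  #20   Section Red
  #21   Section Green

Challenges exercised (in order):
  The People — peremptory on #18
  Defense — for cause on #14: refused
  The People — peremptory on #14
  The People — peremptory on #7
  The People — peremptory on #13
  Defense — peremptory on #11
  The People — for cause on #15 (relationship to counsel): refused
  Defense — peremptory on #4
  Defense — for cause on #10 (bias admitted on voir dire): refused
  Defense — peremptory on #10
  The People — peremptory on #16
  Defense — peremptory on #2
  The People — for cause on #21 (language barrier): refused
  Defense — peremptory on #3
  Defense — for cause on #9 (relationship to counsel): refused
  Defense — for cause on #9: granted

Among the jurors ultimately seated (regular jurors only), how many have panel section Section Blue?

1

Removed: #2, #3, #4, #7, #9, #10, #11, #13, #14, #16, #18.
Seated jurors 1–7: #1, #5, #6, #8, #12, #15, #17 (alternates #19 not counted).
Of those, in Section Blue: #8 → 1.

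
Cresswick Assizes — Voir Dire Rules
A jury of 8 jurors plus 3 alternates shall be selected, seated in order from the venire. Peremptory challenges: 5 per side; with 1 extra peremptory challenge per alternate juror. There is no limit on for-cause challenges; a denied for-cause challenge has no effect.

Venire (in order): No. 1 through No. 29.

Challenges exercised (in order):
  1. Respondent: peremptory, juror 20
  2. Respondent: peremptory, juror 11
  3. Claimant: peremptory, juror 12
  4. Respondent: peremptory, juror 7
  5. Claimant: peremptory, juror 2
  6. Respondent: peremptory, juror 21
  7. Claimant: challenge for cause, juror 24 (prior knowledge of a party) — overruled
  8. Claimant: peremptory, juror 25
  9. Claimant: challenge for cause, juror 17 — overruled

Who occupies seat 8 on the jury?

Removed: #2, #7, #11, #12, #20, #21, #25. (#17, #24 stay — for-cause denied.)
Seating in order: seats 1–8 → #1, #3, #4, #5, #6, #8, #9, #10; alternates → #13, #14, #15.
So seat 8 is #10.

10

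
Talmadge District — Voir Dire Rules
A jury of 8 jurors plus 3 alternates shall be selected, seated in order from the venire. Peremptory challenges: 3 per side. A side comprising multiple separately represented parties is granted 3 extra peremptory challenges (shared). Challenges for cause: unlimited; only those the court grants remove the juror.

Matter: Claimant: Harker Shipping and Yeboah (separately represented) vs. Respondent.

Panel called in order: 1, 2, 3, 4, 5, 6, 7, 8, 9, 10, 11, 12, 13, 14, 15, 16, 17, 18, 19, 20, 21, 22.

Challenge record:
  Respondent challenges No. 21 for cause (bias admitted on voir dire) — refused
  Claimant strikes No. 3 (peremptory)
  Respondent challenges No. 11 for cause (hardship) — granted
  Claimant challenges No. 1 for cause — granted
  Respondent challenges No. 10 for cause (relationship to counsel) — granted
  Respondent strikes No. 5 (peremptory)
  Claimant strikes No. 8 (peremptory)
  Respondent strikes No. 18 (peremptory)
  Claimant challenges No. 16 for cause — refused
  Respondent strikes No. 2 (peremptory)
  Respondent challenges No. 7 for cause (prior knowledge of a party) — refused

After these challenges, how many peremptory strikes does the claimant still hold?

Claimant allotment: 3 base + 3 multi-party = 6.
Claimant peremptories used: #3, #8 — 2 (for-cause on #1, #16 don't count).
Remaining: 6 − 2 = 4.

4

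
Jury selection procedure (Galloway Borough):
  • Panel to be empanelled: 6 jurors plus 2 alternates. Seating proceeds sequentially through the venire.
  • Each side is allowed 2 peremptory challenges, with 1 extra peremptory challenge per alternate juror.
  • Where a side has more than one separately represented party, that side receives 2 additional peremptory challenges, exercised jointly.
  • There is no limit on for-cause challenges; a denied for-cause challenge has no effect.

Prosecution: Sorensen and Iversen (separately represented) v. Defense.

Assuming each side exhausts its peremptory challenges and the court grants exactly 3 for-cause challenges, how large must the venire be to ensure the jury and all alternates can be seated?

Seats to fill: 6 + 2 alternates = 8.
Peremptories — Prosecution: 2 + 1×2 + 2 = 6; Defense: 2 + 1×2 = 4; total 10.
For-cause removals: 3.
Minimum venire: 8 + 10 + 3 = 21.

21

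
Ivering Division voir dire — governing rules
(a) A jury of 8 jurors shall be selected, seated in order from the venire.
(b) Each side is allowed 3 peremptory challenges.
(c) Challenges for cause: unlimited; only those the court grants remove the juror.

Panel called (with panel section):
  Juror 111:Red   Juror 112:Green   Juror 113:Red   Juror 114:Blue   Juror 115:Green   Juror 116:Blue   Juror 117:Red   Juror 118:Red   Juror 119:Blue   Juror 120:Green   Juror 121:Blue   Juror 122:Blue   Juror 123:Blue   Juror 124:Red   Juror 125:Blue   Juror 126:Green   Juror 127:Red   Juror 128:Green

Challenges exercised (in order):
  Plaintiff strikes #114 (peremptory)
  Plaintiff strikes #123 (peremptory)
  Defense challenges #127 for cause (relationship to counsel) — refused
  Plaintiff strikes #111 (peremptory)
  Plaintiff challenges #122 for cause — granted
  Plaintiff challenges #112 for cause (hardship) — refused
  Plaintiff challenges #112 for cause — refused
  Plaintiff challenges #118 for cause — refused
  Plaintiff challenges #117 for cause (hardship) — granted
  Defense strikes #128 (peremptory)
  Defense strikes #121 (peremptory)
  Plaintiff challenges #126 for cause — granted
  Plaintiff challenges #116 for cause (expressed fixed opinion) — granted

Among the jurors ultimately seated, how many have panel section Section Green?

3

Removed: #111, #114, #116, #117, #121, #122, #123, #126, #128.
Seated jurors 1–8: #112, #113, #115, #118, #119, #120, #124, #125.
Of those, in Section Green: #112, #115, #120 → 3.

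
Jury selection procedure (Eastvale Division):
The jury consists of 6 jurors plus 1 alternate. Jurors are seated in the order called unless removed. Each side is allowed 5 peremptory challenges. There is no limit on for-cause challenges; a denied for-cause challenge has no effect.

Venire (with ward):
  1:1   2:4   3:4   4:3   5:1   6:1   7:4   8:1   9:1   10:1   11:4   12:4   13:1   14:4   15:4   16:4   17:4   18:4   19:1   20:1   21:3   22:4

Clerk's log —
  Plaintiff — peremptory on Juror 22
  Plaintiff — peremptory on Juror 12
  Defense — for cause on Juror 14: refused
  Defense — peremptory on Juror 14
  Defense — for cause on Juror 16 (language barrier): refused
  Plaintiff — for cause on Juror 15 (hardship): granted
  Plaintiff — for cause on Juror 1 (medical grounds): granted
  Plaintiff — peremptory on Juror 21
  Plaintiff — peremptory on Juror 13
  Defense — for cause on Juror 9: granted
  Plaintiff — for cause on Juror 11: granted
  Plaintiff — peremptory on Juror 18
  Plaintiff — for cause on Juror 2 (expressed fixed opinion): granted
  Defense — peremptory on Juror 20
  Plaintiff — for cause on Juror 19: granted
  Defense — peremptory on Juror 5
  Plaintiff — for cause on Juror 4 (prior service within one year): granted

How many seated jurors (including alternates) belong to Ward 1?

3

Removed: #1, #2, #4, #5, #9, #11, #12, #13, #14, #15, #18, #19, #20, #21, #22.
Seated (7 incl. alternates): #3, #6, #7, #8, #10, #16, #17.
Of those, in Ward 1: #6, #8, #10 → 3.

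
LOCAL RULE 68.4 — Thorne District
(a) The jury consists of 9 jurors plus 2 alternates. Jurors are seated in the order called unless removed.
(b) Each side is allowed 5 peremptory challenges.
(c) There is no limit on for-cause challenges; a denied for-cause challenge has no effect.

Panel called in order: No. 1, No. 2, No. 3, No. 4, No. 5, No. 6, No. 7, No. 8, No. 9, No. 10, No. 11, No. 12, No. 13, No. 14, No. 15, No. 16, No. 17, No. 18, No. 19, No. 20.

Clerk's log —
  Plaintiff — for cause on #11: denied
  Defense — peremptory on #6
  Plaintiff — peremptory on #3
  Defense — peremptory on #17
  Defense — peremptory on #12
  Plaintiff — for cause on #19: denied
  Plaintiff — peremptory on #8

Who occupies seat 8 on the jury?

11

Removed: #3, #6, #8, #12, #17. (#11, #19 stay — for-cause denied.)
Seating in order: seats 1–9 → #1, #2, #4, #5, #7, #9, #10, #11, #13; alternates → #14, #15.
So seat 8 is #11.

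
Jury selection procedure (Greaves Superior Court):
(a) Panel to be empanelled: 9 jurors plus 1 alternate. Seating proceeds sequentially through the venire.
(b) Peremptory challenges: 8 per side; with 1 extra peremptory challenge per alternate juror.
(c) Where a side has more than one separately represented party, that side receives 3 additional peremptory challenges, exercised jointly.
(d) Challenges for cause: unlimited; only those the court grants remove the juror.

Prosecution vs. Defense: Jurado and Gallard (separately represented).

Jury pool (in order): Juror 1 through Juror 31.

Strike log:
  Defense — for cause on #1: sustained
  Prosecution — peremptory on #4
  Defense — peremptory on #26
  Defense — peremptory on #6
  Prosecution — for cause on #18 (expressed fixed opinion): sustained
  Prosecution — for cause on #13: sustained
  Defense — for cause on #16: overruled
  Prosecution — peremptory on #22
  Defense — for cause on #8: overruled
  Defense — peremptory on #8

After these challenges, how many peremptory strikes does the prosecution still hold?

7

Prosecution allotment: 8 base + 1 × 1 alternate = 9.
Prosecution peremptories used: #4, #22 — 2 (for-cause on #18, #13 don't count).
Remaining: 9 − 2 = 7.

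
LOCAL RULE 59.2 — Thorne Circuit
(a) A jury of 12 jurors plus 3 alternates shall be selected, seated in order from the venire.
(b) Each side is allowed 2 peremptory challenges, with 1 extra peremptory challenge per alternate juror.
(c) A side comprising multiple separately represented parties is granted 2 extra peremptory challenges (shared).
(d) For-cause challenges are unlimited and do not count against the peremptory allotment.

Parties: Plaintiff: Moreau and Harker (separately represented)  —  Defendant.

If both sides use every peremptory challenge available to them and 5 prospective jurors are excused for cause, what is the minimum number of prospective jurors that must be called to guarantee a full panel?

32

Seats to fill: 12 + 3 alternates = 15.
Peremptories — Plaintiff: 2 + 1×3 + 2 = 7; Defendant: 2 + 1×3 = 5; total 12.
For-cause removals: 5.
Minimum venire: 15 + 12 + 5 = 32.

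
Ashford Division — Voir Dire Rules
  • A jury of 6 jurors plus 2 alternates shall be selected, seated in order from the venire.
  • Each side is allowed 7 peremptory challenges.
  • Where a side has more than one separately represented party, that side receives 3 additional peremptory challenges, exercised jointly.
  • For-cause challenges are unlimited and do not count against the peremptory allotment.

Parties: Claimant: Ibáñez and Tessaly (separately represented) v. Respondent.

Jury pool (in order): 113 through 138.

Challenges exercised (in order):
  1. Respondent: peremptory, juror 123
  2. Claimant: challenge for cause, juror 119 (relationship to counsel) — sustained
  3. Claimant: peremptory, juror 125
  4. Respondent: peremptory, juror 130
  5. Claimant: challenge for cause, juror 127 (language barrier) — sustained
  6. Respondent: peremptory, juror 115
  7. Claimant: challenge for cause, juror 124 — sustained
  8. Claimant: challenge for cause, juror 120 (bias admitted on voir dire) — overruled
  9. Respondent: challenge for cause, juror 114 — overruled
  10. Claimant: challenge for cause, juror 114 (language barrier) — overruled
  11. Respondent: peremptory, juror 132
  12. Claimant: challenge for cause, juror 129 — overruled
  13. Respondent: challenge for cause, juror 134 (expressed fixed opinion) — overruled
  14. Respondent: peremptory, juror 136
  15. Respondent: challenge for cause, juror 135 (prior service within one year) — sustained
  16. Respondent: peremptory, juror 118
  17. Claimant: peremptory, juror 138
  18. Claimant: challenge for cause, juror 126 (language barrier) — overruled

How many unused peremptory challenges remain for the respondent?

1

Respondent allotment: 7.
Respondent peremptories used: #123, #130, #115, #132, #136, #118 — 6 (for-cause on #114, #134, #135 don't count).
Remaining: 7 − 6 = 1.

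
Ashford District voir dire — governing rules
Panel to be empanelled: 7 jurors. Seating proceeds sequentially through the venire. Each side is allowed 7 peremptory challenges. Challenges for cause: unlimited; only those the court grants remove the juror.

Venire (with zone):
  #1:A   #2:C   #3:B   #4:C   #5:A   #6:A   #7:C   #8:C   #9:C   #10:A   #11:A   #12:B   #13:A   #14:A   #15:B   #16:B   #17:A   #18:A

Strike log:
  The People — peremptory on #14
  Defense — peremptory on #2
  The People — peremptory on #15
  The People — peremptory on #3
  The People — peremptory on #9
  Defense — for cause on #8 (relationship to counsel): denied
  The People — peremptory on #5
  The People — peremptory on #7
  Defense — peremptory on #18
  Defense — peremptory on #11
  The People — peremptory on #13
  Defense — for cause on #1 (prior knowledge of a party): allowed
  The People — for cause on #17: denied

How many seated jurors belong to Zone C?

2

Removed: #1, #2, #3, #5, #7, #9, #11, #13, #14, #15, #18.
Seated jurors 1–7: #4, #6, #8, #10, #12, #16, #17.
Of those, in Zone C: #4, #8 → 2.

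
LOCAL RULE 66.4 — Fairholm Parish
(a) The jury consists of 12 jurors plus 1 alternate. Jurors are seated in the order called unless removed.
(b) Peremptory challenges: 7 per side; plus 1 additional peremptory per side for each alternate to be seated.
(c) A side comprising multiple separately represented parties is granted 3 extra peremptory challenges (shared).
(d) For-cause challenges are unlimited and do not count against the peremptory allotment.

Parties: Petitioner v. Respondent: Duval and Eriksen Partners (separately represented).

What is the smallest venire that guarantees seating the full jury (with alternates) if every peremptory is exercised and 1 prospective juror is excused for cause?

33

Seats to fill: 12 + 1 alternates = 13.
Peremptories — Petitioner: 7 + 1×1 = 8; Respondent: 7 + 1×1 + 3 = 11; total 19.
For-cause removals: 1.
Minimum venire: 13 + 19 + 1 = 33.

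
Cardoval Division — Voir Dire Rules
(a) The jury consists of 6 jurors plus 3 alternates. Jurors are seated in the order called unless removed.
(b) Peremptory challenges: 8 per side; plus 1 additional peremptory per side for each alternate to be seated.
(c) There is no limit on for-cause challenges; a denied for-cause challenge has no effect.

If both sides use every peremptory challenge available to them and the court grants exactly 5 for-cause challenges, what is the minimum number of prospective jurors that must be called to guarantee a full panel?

36

Seats to fill: 6 + 3 alternates = 9.
Peremptories: 8 + 1×3 = 11 per side × 2 sides = 22.
For-cause removals: 5.
Minimum venire: 9 + 22 + 5 = 36.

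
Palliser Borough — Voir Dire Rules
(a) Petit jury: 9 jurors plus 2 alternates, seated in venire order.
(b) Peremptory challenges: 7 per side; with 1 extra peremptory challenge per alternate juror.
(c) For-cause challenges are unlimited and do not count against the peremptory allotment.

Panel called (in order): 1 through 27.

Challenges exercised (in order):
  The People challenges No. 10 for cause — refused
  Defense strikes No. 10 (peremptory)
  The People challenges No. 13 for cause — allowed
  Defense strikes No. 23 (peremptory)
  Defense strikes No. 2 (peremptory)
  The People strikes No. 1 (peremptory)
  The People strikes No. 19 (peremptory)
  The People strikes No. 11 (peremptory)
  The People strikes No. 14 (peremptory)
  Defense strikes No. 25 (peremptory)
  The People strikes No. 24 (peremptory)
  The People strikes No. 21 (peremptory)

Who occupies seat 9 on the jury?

15

Removed: #1, #2, #10, #11, #13, #14, #19, #21, #23, #24, #25.
Seating in order: seats 1–9 → #3, #4, #5, #6, #7, #8, #9, #12, #15; alternates → #16, #17.
So seat 9 is #15.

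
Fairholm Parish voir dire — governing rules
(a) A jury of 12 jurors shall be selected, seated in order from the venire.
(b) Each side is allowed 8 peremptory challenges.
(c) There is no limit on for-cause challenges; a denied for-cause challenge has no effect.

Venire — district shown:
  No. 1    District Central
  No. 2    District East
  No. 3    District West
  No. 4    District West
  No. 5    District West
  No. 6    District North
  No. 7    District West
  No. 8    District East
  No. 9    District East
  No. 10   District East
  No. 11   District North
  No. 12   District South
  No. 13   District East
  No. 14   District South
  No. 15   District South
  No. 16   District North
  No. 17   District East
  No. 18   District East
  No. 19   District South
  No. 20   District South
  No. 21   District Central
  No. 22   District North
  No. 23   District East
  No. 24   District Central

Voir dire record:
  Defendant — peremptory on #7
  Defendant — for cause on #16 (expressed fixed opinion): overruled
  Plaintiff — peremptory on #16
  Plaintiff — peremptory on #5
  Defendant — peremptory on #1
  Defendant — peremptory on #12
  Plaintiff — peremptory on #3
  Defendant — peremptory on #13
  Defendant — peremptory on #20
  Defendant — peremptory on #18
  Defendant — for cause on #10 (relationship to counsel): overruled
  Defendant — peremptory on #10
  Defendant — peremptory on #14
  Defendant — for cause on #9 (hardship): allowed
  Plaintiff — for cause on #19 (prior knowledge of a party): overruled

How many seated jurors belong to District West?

Removed: #1, #3, #5, #7, #9, #10, #12, #13, #14, #16, #18, #20.
Seated jurors 1–12: #2, #4, #6, #8, #11, #15, #17, #19, #21, #22, #23, #24.
Of those, in District West: #4 → 1.

1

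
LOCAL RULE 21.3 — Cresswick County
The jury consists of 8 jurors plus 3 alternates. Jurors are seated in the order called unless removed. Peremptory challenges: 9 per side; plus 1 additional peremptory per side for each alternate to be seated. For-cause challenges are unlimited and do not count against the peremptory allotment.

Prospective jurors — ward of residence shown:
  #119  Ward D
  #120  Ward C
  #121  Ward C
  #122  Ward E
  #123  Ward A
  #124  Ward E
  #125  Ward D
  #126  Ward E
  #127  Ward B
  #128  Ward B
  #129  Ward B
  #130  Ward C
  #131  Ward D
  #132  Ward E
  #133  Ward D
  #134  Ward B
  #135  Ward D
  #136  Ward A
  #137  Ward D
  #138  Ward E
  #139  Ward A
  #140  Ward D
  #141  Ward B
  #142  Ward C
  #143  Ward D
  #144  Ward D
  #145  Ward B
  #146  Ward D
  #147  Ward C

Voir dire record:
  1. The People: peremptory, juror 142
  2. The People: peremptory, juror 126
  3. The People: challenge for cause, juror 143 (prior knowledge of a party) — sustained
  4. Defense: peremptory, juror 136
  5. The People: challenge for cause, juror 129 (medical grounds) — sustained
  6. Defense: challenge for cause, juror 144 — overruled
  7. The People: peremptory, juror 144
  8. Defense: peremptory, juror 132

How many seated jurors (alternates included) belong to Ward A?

Removed: #126, #129, #132, #136, #142, #143, #144.
Seated (11 incl. alternates): #119, #120, #121, #122, #123, #124, #125, #127, #128, #130, #131.
Of those, in Ward A: #123 → 1.

1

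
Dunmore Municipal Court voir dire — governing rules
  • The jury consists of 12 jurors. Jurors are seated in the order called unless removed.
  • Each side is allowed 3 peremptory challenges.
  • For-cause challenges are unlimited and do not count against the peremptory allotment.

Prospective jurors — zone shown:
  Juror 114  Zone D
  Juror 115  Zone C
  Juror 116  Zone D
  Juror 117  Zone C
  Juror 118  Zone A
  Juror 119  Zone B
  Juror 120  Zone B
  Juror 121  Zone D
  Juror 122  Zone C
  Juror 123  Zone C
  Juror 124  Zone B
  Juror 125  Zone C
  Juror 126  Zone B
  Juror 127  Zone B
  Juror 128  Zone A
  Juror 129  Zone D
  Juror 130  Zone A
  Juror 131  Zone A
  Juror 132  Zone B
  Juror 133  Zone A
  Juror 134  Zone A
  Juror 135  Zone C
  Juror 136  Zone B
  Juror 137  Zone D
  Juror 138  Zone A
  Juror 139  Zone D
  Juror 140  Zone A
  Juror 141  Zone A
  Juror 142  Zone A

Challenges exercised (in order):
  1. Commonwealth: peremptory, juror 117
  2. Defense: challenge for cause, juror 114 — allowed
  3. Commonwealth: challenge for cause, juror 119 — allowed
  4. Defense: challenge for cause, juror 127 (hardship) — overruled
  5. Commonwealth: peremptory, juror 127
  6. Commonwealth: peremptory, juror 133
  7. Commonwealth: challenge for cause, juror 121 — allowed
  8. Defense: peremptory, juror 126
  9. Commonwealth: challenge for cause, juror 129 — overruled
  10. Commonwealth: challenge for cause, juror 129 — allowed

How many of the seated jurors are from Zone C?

4

Removed: #114, #117, #119, #121, #126, #127, #129, #133.
Seated jurors 1–12: #115, #116, #118, #120, #122, #123, #124, #125, #128, #130, #131, #132.
Of those, in Zone C: #115, #122, #123, #125 → 4.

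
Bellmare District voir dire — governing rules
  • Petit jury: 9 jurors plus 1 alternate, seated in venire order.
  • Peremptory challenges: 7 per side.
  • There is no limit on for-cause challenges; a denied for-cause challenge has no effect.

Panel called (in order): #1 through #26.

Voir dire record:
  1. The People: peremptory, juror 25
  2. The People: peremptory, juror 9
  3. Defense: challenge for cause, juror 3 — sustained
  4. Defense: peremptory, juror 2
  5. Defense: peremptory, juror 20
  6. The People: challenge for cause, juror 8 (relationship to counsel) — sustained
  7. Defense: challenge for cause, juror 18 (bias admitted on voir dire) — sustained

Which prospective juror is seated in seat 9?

Removed: #2, #3, #8, #9, #18, #20, #25.
Filling seats in venire order through position 9: #1, #4, #5, #6, #7, #10, #11, #12, #13.
So seat 9 is #13.

13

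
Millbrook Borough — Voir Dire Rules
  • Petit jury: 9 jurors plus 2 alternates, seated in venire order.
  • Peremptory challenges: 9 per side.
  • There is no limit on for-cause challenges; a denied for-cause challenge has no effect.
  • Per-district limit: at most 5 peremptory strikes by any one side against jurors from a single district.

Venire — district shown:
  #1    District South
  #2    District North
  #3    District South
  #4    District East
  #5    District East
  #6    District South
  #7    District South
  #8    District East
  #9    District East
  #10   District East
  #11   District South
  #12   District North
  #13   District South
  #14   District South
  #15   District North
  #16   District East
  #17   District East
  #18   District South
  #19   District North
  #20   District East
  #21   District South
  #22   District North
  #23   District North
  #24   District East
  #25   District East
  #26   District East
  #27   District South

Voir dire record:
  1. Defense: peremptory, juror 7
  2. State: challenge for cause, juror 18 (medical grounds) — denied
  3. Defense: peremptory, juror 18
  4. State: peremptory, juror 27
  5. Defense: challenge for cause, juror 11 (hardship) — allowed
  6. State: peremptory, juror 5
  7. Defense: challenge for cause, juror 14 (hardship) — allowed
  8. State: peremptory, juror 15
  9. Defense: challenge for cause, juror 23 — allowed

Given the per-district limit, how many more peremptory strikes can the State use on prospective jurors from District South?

4

State peremptories so far: #27, #5, #15 — 3 of 9 used, 6 left overall.
Against District South: #27 — 1 used; per-district cap 5 leaves 4.
Binding limit: min(6, 4) = 4.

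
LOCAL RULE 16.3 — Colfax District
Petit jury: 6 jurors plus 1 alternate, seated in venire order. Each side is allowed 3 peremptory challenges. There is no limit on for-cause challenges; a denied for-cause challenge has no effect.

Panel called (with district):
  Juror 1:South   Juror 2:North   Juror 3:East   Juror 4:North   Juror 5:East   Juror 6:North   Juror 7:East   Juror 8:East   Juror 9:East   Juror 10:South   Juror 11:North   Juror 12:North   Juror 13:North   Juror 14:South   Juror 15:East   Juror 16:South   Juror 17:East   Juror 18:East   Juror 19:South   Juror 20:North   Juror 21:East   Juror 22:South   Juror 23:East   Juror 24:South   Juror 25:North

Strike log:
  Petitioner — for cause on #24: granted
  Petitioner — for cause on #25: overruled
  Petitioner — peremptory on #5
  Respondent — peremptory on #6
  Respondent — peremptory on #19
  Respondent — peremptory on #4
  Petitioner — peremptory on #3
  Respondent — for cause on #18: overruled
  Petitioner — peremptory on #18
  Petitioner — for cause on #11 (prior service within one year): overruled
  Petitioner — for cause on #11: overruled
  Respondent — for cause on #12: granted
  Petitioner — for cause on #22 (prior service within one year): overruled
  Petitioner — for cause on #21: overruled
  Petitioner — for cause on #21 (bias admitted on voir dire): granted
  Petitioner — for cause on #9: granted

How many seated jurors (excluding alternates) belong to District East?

Removed: #3, #4, #5, #6, #9, #12, #18, #19, #21, #24.
Seated jurors 1–6: #1, #2, #7, #8, #10, #11 (alternates #13 not counted).
Of those, in District East: #7, #8 → 2.

2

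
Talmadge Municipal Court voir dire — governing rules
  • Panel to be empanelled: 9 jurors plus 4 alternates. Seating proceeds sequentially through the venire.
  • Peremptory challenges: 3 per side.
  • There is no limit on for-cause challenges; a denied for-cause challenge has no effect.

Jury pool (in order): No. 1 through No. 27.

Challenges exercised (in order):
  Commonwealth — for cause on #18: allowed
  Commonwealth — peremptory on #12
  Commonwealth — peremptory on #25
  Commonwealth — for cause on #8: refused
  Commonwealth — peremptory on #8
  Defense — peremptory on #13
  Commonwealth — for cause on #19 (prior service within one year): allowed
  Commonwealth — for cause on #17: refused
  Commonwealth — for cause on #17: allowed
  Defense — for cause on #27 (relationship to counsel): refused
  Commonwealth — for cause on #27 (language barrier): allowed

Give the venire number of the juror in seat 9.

Removed: #8, #12, #13, #17, #18, #19, #25, #27.
Seating in order: seats 1–9 → #1, #2, #3, #4, #5, #6, #7, #9, #10; alternates → #11, #14, #15, #16.
So seat 9 is #10.

10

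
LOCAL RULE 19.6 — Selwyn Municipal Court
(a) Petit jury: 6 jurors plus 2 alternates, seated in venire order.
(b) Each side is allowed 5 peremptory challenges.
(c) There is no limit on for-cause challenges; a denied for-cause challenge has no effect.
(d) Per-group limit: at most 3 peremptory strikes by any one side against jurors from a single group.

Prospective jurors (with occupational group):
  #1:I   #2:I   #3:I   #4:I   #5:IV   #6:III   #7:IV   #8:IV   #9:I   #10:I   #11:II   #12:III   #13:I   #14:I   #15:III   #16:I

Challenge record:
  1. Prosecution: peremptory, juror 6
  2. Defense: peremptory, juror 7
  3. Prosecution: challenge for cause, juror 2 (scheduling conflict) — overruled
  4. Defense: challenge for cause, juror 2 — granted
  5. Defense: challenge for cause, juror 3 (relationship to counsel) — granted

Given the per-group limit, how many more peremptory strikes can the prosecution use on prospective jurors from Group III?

Prosecution peremptories so far: #6 — 1 of 5 used, 4 left overall.
Against Group III: #6 — 1 used; per-group cap 3 leaves 2.
Binding limit: min(4, 2) = 2.

2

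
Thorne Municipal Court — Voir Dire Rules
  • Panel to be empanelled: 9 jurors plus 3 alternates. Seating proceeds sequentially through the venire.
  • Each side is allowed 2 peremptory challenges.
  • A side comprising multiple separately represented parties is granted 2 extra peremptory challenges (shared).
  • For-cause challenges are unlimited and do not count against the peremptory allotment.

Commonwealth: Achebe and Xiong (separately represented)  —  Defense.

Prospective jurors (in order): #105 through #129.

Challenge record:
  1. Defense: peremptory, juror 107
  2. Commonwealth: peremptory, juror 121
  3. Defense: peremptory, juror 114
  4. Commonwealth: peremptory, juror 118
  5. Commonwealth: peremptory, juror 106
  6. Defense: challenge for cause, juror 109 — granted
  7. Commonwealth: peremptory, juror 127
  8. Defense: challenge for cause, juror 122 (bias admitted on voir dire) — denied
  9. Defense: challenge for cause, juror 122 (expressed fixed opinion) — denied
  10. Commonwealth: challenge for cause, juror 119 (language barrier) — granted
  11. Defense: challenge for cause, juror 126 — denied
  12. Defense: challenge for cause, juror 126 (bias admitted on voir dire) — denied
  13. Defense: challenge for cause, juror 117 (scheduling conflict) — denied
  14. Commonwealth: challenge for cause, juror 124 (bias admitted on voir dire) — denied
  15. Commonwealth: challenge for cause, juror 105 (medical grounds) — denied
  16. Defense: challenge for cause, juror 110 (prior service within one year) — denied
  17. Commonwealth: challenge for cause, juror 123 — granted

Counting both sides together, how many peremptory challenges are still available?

Commonwealth allotment: 2 base + 2 multi-party = 4. Defense allotment: 2.
Commonwealth peremptories used: #121, #118, #106, #127 — 4 (for-cause on #119, #124, #105, #123 don't count).
Defense peremptories used: #107, #114 — 2 (for-cause on #109, #122, #122, #126, #126, #117, #110 don't count).
Remaining: (4 − 4) + (2 − 2) = 0.

0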